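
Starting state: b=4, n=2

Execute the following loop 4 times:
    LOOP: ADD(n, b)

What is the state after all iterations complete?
b=4, n=18

Iteration trace:
Start: b=4, n=2
After iteration 1: b=4, n=6
After iteration 2: b=4, n=10
After iteration 3: b=4, n=14
After iteration 4: b=4, n=18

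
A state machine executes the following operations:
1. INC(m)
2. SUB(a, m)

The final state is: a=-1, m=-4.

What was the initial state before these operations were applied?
a=-5, m=-5

Working backwards:
Final state: a=-1, m=-4
Before step 2 (SUB(a, m)): a=-5, m=-4
Before step 1 (INC(m)): a=-5, m=-5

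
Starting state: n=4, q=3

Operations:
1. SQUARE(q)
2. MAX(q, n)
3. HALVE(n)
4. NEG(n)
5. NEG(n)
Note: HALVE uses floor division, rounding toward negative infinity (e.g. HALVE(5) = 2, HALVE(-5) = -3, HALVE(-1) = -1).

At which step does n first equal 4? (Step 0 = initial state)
Step 0

Tracing n:
Initial: n = 4 ← first occurrence
After step 1: n = 4
After step 2: n = 4
After step 3: n = 2
After step 4: n = -2
After step 5: n = 2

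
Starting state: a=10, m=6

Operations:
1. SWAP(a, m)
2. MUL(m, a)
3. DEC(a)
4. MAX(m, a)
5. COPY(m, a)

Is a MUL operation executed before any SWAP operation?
No

First MUL: step 2
First SWAP: step 1
Since 2 > 1, SWAP comes first.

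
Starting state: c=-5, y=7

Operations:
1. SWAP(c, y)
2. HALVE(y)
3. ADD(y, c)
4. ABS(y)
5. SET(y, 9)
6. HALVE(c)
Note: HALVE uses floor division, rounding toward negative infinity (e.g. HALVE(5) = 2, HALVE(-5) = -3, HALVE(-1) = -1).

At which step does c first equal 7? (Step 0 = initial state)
Step 1

Tracing c:
Initial: c = -5
After step 1: c = 7 ← first occurrence
After step 2: c = 7
After step 3: c = 7
After step 4: c = 7
After step 5: c = 7
After step 6: c = 3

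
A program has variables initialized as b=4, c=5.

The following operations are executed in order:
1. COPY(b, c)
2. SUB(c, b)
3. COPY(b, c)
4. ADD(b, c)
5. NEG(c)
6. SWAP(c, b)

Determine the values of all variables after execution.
{b: 0, c: 0}

Step-by-step execution:
Initial: b=4, c=5
After step 1 (COPY(b, c)): b=5, c=5
After step 2 (SUB(c, b)): b=5, c=0
After step 3 (COPY(b, c)): b=0, c=0
After step 4 (ADD(b, c)): b=0, c=0
After step 5 (NEG(c)): b=0, c=0
After step 6 (SWAP(c, b)): b=0, c=0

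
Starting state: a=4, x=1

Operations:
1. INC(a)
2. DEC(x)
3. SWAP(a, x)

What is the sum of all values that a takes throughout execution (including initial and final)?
14

Values of a at each step:
Initial: a = 4
After step 1: a = 5
After step 2: a = 5
After step 3: a = 0
Sum = 4 + 5 + 5 + 0 = 14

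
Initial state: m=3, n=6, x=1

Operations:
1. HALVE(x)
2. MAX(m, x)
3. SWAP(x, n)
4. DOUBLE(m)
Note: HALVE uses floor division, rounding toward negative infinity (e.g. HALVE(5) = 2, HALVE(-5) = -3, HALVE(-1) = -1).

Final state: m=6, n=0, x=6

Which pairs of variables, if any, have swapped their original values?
None

Comparing initial and final values:
n: 6 → 0
x: 1 → 6
m: 3 → 6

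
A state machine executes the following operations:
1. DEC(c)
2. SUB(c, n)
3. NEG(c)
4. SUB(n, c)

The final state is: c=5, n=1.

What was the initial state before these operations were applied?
c=2, n=6

Working backwards:
Final state: c=5, n=1
Before step 4 (SUB(n, c)): c=5, n=6
Before step 3 (NEG(c)): c=-5, n=6
Before step 2 (SUB(c, n)): c=1, n=6
Before step 1 (DEC(c)): c=2, n=6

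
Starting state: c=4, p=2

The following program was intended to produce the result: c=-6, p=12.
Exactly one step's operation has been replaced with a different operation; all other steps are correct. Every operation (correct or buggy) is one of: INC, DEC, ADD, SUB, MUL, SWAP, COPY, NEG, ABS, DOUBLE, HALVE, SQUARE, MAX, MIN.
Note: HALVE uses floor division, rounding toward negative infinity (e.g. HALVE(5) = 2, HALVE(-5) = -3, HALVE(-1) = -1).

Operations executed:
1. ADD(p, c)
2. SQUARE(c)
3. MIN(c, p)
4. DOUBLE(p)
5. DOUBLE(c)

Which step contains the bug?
Step 5

Trace with buggy code:
Initial: c=4, p=2
After step 1: c=4, p=6
After step 2: c=16, p=6
After step 3: c=6, p=6
After step 4: c=6, p=12
After step 5: c=12, p=12
Actual final c=12, p=12 ≠ expected c=-6, p=12.
Step 5 is the only position where a single-operation replacement can produce the expected result.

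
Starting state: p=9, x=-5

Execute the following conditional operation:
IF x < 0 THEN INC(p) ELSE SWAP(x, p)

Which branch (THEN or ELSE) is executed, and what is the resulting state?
Branch: THEN, Final state: p=10, x=-5

Evaluating condition: x < 0
x = -5
Condition is True, so THEN branch executes
After INC(p): p=10, x=-5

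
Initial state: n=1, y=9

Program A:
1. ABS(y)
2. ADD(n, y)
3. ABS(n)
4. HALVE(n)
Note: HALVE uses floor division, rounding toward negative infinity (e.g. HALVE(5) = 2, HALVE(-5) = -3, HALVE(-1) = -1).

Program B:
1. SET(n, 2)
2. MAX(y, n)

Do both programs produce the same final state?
No

Program A final state: n=5, y=9
Program B final state: n=2, y=9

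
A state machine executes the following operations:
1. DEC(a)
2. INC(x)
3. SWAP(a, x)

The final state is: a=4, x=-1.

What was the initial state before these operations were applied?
a=0, x=3

Working backwards:
Final state: a=4, x=-1
Before step 3 (SWAP(a, x)): a=-1, x=4
Before step 2 (INC(x)): a=-1, x=3
Before step 1 (DEC(a)): a=0, x=3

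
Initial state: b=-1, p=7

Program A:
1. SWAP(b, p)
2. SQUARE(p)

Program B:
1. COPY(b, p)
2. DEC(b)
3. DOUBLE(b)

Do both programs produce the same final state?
No

Program A final state: b=7, p=1
Program B final state: b=12, p=7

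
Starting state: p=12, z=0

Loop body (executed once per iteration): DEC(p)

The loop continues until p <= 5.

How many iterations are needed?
7

Tracing iterations:
Initial: p=12, z=0
After iteration 1: p=11, z=0
After iteration 2: p=10, z=0
After iteration 3: p=9, z=0
After iteration 4: p=8, z=0
After iteration 5: p=7, z=0
After iteration 6: p=6, z=0
After iteration 7: p=5, z=0
p <= 5 now holds, so the loop exits after 7 iterations.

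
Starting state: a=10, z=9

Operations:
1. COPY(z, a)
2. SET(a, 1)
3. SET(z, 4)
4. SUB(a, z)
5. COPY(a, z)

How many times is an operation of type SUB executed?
1

Counting SUB operations:
Step 4: SUB(a, z) ← SUB
Total: 1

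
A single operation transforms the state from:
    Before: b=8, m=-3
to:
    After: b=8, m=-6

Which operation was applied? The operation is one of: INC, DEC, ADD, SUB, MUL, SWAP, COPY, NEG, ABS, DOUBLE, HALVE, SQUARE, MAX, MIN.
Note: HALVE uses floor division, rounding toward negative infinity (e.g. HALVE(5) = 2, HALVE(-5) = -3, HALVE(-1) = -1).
DOUBLE(m)

Analyzing the change:
Before: b=8, m=-3
After: b=8, m=-6
Variable m changed from -3 to -6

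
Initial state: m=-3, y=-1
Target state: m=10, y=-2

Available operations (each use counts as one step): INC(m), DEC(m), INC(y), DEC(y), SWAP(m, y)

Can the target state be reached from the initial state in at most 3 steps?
No

The target state cannot be reached within 3 steps.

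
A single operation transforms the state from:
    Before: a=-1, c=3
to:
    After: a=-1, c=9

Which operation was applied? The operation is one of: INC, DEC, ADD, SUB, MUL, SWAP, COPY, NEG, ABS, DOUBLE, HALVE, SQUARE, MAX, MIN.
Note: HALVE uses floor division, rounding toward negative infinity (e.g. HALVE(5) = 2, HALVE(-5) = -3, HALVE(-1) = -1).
SQUARE(c)

Analyzing the change:
Before: a=-1, c=3
After: a=-1, c=9
Variable c changed from 3 to 9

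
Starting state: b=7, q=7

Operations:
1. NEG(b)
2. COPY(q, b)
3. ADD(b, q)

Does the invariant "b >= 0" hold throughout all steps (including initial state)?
No, violated after step 1

The invariant is violated after step 1.

State at each step:
Initial: b=7, q=7
After step 1: b=-7, q=7
After step 2: b=-7, q=-7
After step 3: b=-14, q=-7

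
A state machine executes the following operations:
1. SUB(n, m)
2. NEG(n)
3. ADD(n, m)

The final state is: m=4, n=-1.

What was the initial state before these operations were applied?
m=4, n=9

Working backwards:
Final state: m=4, n=-1
Before step 3 (ADD(n, m)): m=4, n=-5
Before step 2 (NEG(n)): m=4, n=5
Before step 1 (SUB(n, m)): m=4, n=9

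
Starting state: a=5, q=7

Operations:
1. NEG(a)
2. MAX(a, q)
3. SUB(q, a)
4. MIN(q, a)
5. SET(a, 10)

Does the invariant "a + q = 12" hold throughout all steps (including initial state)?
No, violated after step 1

The invariant is violated after step 1.

State at each step:
Initial: a=5, q=7
After step 1: a=-5, q=7
After step 2: a=7, q=7
After step 3: a=7, q=0
After step 4: a=7, q=0
After step 5: a=10, q=0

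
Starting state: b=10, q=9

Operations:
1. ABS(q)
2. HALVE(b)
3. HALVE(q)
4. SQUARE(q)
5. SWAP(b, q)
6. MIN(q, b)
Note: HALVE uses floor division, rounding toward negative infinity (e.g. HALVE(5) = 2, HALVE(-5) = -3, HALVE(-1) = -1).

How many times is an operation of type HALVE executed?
2

Counting HALVE operations:
Step 2: HALVE(b) ← HALVE
Step 3: HALVE(q) ← HALVE
Total: 2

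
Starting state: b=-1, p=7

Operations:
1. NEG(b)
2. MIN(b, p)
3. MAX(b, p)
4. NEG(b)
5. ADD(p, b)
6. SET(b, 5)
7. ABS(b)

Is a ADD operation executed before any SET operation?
Yes

First ADD: step 5
First SET: step 6
Since 5 < 6, ADD comes first.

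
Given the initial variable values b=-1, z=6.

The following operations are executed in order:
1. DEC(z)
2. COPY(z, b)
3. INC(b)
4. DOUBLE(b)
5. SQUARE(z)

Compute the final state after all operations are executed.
{b: 0, z: 1}

Step-by-step execution:
Initial: b=-1, z=6
After step 1 (DEC(z)): b=-1, z=5
After step 2 (COPY(z, b)): b=-1, z=-1
After step 3 (INC(b)): b=0, z=-1
After step 4 (DOUBLE(b)): b=0, z=-1
After step 5 (SQUARE(z)): b=0, z=1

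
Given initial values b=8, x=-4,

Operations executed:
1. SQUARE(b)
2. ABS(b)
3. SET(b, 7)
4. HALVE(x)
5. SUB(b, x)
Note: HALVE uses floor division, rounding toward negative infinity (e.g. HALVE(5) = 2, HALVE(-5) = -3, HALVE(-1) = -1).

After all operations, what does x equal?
x = -2

Tracing execution:
Step 1: SQUARE(b) → x = -4
Step 2: ABS(b) → x = -4
Step 3: SET(b, 7) → x = -4
Step 4: HALVE(x) → x = -2
Step 5: SUB(b, x) → x = -2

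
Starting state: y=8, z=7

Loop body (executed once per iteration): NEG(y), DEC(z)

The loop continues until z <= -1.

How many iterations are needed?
8

Tracing iterations:
Initial: y=8, z=7
After iteration 1: y=-8, z=6
After iteration 2: y=8, z=5
After iteration 3: y=-8, z=4
After iteration 4: y=8, z=3
After iteration 5: y=-8, z=2
After iteration 6: y=8, z=1
After iteration 7: y=-8, z=0
After iteration 8: y=8, z=-1
z <= -1 now holds, so the loop exits after 8 iterations.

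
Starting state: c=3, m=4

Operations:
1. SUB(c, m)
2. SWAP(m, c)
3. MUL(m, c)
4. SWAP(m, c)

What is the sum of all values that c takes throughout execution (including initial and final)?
6

Values of c at each step:
Initial: c = 3
After step 1: c = -1
After step 2: c = 4
After step 3: c = 4
After step 4: c = -4
Sum = 3 + -1 + 4 + 4 + -4 = 6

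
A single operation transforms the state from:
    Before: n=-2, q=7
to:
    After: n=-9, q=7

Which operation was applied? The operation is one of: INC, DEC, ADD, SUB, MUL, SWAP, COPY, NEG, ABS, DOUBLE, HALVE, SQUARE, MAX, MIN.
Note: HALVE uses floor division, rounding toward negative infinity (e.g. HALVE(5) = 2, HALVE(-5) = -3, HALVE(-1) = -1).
SUB(n, q)

Analyzing the change:
Before: n=-2, q=7
After: n=-9, q=7
Variable n changed from -2 to -9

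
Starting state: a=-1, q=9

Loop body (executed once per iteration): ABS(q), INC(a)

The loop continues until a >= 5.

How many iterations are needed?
6

Tracing iterations:
Initial: a=-1, q=9
After iteration 1: a=0, q=9
After iteration 2: a=1, q=9
After iteration 3: a=2, q=9
After iteration 4: a=3, q=9
After iteration 5: a=4, q=9
After iteration 6: a=5, q=9
a >= 5 now holds, so the loop exits after 6 iterations.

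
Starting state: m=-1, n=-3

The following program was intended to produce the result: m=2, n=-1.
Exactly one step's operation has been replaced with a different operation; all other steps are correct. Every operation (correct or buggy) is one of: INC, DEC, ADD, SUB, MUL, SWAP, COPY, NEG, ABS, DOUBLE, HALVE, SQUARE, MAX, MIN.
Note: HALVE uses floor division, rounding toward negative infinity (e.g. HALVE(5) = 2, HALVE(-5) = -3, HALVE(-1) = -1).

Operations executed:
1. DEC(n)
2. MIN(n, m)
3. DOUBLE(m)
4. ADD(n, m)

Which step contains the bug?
Step 1

Trace with buggy code:
Initial: m=-1, n=-3
After step 1: m=-1, n=-4
After step 2: m=-1, n=-4
After step 3: m=-2, n=-4
After step 4: m=-2, n=-6
Actual final m=-2, n=-6 ≠ expected m=2, n=-1.
Step 1 is the only position where a single-operation replacement can produce the expected result.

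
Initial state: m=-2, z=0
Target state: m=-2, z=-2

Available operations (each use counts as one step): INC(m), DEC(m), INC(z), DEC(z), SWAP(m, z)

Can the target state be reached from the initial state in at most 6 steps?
Yes

Path (2 steps): DEC(z) → DEC(z)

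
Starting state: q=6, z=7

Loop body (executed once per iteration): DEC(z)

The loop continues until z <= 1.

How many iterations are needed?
6

Tracing iterations:
Initial: q=6, z=7
After iteration 1: q=6, z=6
After iteration 2: q=6, z=5
After iteration 3: q=6, z=4
After iteration 4: q=6, z=3
After iteration 5: q=6, z=2
After iteration 6: q=6, z=1
z <= 1 now holds, so the loop exits after 6 iterations.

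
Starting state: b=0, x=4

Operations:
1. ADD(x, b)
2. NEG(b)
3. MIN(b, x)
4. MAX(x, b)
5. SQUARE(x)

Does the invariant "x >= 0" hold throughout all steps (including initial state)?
Yes

The invariant holds at every step.

State at each step:
Initial: b=0, x=4
After step 1: b=0, x=4
After step 2: b=0, x=4
After step 3: b=0, x=4
After step 4: b=0, x=4
After step 5: b=0, x=16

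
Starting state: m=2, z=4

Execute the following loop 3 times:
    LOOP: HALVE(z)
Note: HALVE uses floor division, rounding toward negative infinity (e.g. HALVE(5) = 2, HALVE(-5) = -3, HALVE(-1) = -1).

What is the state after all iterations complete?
m=2, z=0

Iteration trace:
Start: m=2, z=4
After iteration 1: m=2, z=2
After iteration 2: m=2, z=1
After iteration 3: m=2, z=0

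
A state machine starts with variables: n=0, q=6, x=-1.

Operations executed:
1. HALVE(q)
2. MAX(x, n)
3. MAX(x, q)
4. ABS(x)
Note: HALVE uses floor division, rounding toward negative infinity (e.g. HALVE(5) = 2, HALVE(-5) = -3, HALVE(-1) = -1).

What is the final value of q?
q = 3

Tracing execution:
Step 1: HALVE(q) → q = 3
Step 2: MAX(x, n) → q = 3
Step 3: MAX(x, q) → q = 3
Step 4: ABS(x) → q = 3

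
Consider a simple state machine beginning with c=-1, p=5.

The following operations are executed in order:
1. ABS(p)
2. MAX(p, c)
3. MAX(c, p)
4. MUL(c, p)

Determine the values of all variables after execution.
{c: 25, p: 5}

Step-by-step execution:
Initial: c=-1, p=5
After step 1 (ABS(p)): c=-1, p=5
After step 2 (MAX(p, c)): c=-1, p=5
After step 3 (MAX(c, p)): c=5, p=5
After step 4 (MUL(c, p)): c=25, p=5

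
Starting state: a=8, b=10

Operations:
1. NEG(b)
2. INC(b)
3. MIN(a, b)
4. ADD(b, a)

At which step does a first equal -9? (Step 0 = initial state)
Step 3

Tracing a:
Initial: a = 8
After step 1: a = 8
After step 2: a = 8
After step 3: a = -9 ← first occurrence
After step 4: a = -9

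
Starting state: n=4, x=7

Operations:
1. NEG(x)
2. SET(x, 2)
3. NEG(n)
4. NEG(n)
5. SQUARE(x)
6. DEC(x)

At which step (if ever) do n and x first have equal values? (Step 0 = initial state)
Step 5

n and x first become equal after step 5.

Comparing values at each step:
Initial: n=4, x=7
After step 1: n=4, x=-7
After step 2: n=4, x=2
After step 3: n=-4, x=2
After step 4: n=4, x=2
After step 5: n=4, x=4 ← equal!
After step 6: n=4, x=3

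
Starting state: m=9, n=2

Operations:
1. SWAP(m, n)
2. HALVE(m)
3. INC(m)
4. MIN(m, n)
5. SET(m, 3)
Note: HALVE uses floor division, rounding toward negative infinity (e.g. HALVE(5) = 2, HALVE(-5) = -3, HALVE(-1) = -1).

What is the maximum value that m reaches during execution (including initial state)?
9

Values of m at each step:
Initial: m = 9 ← maximum
After step 1: m = 2
After step 2: m = 1
After step 3: m = 2
After step 4: m = 2
After step 5: m = 3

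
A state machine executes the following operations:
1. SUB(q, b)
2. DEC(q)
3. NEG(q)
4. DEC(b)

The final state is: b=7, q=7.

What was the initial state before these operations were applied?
b=8, q=2

Working backwards:
Final state: b=7, q=7
Before step 4 (DEC(b)): b=8, q=7
Before step 3 (NEG(q)): b=8, q=-7
Before step 2 (DEC(q)): b=8, q=-6
Before step 1 (SUB(q, b)): b=8, q=2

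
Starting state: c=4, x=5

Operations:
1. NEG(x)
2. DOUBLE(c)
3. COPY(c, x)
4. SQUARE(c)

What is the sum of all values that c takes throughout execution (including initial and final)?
36

Values of c at each step:
Initial: c = 4
After step 1: c = 4
After step 2: c = 8
After step 3: c = -5
After step 4: c = 25
Sum = 4 + 4 + 8 + -5 + 25 = 36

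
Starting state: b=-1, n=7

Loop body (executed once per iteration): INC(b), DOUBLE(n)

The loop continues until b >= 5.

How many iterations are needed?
6

Tracing iterations:
Initial: b=-1, n=7
After iteration 1: b=0, n=14
After iteration 2: b=1, n=28
After iteration 3: b=2, n=56
After iteration 4: b=3, n=112
After iteration 5: b=4, n=224
After iteration 6: b=5, n=448
b >= 5 now holds, so the loop exits after 6 iterations.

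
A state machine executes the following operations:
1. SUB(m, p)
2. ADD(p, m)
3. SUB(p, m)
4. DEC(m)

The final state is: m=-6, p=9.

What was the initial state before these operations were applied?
m=4, p=9

Working backwards:
Final state: m=-6, p=9
Before step 4 (DEC(m)): m=-5, p=9
Before step 3 (SUB(p, m)): m=-5, p=4
Before step 2 (ADD(p, m)): m=-5, p=9
Before step 1 (SUB(m, p)): m=4, p=9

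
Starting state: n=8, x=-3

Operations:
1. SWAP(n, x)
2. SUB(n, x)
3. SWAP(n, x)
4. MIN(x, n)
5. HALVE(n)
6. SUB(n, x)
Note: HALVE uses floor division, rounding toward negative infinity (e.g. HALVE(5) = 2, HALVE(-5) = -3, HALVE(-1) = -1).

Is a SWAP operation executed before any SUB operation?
Yes

First SWAP: step 1
First SUB: step 2
Since 1 < 2, SWAP comes first.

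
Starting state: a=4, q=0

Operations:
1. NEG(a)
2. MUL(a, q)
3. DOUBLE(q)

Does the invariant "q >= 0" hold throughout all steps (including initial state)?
Yes

The invariant holds at every step.

State at each step:
Initial: a=4, q=0
After step 1: a=-4, q=0
After step 2: a=0, q=0
After step 3: a=0, q=0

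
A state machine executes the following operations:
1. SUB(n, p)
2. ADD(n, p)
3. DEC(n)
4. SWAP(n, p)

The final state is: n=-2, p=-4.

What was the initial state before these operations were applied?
n=-3, p=-2

Working backwards:
Final state: n=-2, p=-4
Before step 4 (SWAP(n, p)): n=-4, p=-2
Before step 3 (DEC(n)): n=-3, p=-2
Before step 2 (ADD(n, p)): n=-1, p=-2
Before step 1 (SUB(n, p)): n=-3, p=-2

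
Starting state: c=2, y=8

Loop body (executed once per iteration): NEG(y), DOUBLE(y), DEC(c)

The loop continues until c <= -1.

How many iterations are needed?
3

Tracing iterations:
Initial: c=2, y=8
After iteration 1: c=1, y=-16
After iteration 2: c=0, y=32
After iteration 3: c=-1, y=-64
c <= -1 now holds, so the loop exits after 3 iterations.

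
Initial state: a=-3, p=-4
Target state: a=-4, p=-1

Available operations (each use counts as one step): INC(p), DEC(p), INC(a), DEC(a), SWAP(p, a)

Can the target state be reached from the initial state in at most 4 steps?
Yes

Path (3 steps): INC(a) → INC(a) → SWAP(p, a)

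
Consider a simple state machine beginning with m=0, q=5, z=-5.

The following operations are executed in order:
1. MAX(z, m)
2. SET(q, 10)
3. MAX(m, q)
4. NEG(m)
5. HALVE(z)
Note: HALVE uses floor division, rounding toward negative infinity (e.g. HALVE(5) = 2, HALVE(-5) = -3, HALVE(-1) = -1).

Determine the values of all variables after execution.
{m: -10, q: 10, z: 0}

Step-by-step execution:
Initial: m=0, q=5, z=-5
After step 1 (MAX(z, m)): m=0, q=5, z=0
After step 2 (SET(q, 10)): m=0, q=10, z=0
After step 3 (MAX(m, q)): m=10, q=10, z=0
After step 4 (NEG(m)): m=-10, q=10, z=0
After step 5 (HALVE(z)): m=-10, q=10, z=0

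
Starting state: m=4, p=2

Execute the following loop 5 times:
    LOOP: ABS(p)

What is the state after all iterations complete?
m=4, p=2

Iteration trace:
Start: m=4, p=2
After iteration 1: m=4, p=2
After iteration 2: m=4, p=2
After iteration 3: m=4, p=2
After iteration 4: m=4, p=2
After iteration 5: m=4, p=2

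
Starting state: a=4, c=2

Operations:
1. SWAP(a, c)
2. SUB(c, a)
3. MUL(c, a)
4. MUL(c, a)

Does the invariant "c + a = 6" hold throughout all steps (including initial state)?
No, violated after step 2

The invariant is violated after step 2.

State at each step:
Initial: a=4, c=2
After step 1: a=2, c=4
After step 2: a=2, c=2
After step 3: a=2, c=4
After step 4: a=2, c=8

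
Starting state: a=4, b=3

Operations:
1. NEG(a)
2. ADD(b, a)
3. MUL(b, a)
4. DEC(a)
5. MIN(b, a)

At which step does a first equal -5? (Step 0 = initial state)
Step 4

Tracing a:
Initial: a = 4
After step 1: a = -4
After step 2: a = -4
After step 3: a = -4
After step 4: a = -5 ← first occurrence
After step 5: a = -5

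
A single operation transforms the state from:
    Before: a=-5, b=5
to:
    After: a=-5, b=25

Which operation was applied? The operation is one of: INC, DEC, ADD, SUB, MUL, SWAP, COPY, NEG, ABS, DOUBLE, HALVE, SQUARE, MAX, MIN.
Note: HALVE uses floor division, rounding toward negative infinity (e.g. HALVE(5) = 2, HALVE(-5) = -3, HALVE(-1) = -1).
SQUARE(b)

Analyzing the change:
Before: a=-5, b=5
After: a=-5, b=25
Variable b changed from 5 to 25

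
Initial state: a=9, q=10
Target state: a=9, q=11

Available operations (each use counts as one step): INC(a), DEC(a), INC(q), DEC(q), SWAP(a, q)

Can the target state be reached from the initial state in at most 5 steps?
Yes

Path (1 step): INC(q)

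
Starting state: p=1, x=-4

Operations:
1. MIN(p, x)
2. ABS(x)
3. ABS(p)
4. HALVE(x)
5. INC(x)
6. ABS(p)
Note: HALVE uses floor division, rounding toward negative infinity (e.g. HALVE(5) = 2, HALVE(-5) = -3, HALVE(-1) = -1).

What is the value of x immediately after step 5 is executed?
x = 3

Tracing x through execution:
Initial: x = -4
After step 1 (MIN(p, x)): x = -4
After step 2 (ABS(x)): x = 4
After step 3 (ABS(p)): x = 4
After step 4 (HALVE(x)): x = 2
After step 5 (INC(x)): x = 3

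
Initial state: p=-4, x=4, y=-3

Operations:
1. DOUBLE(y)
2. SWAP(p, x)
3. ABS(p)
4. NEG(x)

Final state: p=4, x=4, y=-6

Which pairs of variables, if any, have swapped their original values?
None

Comparing initial and final values:
p: -4 → 4
x: 4 → 4
y: -3 → -6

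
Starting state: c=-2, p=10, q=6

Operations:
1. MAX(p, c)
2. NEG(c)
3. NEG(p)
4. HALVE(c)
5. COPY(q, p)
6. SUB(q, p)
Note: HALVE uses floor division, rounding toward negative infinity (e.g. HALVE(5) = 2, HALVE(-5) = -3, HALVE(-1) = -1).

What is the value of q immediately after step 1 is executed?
q = 6

Tracing q through execution:
Initial: q = 6
After step 1 (MAX(p, c)): q = 6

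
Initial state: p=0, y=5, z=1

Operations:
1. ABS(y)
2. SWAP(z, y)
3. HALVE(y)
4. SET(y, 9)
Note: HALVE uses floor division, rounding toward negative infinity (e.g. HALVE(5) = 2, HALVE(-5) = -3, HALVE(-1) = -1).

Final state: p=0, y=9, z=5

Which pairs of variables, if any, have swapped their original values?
None

Comparing initial and final values:
z: 1 → 5
y: 5 → 9
p: 0 → 0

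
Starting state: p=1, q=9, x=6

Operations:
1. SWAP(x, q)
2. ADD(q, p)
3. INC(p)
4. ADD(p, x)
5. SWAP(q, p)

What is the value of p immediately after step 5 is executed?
p = 7

Tracing p through execution:
Initial: p = 1
After step 1 (SWAP(x, q)): p = 1
After step 2 (ADD(q, p)): p = 1
After step 3 (INC(p)): p = 2
After step 4 (ADD(p, x)): p = 11
After step 5 (SWAP(q, p)): p = 7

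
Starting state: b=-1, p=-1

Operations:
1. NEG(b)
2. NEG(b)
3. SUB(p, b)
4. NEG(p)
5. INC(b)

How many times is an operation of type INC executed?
1

Counting INC operations:
Step 5: INC(b) ← INC
Total: 1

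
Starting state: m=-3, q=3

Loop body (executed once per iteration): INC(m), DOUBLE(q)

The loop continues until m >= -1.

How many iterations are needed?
2

Tracing iterations:
Initial: m=-3, q=3
After iteration 1: m=-2, q=6
After iteration 2: m=-1, q=12
m >= -1 now holds, so the loop exits after 2 iterations.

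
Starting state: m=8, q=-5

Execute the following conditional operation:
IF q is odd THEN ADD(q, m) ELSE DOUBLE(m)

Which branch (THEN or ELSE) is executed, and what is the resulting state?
Branch: THEN, Final state: m=8, q=3

Evaluating condition: q is odd
Condition is True, so THEN branch executes
After ADD(q, m): m=8, q=3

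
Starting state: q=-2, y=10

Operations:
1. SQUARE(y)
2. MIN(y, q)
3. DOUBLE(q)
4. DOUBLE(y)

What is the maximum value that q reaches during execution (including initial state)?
-2

Values of q at each step:
Initial: q = -2 ← maximum
After step 1: q = -2
After step 2: q = -2
After step 3: q = -4
After step 4: q = -4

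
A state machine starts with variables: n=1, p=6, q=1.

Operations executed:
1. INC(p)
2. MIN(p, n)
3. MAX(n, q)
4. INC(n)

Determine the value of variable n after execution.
n = 2

Tracing execution:
Step 1: INC(p) → n = 1
Step 2: MIN(p, n) → n = 1
Step 3: MAX(n, q) → n = 1
Step 4: INC(n) → n = 2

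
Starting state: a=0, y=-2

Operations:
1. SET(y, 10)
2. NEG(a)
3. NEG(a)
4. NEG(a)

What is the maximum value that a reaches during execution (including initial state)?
0

Values of a at each step:
Initial: a = 0 ← maximum
After step 1: a = 0
After step 2: a = 0
After step 3: a = 0
After step 4: a = 0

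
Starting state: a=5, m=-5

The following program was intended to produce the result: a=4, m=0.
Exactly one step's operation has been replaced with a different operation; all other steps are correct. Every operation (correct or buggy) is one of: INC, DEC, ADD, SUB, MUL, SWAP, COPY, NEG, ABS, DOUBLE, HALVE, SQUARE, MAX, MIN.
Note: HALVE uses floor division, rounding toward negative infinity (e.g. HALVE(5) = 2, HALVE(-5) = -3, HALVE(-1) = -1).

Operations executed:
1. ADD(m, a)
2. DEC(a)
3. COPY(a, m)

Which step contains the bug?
Step 3

Trace with buggy code:
Initial: a=5, m=-5
After step 1: a=5, m=0
After step 2: a=4, m=0
After step 3: a=0, m=0
Actual final a=0, m=0 ≠ expected a=4, m=0.
Step 3 is the only position where a single-operation replacement can produce the expected result.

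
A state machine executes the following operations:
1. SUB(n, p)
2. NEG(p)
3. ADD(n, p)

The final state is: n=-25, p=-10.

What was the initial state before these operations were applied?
n=-5, p=10

Working backwards:
Final state: n=-25, p=-10
Before step 3 (ADD(n, p)): n=-15, p=-10
Before step 2 (NEG(p)): n=-15, p=10
Before step 1 (SUB(n, p)): n=-5, p=10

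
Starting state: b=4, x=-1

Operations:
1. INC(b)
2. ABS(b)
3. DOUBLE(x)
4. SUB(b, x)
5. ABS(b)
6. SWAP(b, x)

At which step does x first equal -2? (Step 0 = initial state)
Step 3

Tracing x:
Initial: x = -1
After step 1: x = -1
After step 2: x = -1
After step 3: x = -2 ← first occurrence
After step 4: x = -2
After step 5: x = -2
After step 6: x = 7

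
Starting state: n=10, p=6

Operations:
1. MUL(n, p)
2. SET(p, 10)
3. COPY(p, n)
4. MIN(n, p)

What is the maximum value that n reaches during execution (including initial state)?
60

Values of n at each step:
Initial: n = 10
After step 1: n = 60 ← maximum
After step 2: n = 60
After step 3: n = 60
After step 4: n = 60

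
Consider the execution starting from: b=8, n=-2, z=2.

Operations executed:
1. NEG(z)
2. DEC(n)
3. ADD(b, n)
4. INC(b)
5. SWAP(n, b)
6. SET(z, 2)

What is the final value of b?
b = -3

Tracing execution:
Step 1: NEG(z) → b = 8
Step 2: DEC(n) → b = 8
Step 3: ADD(b, n) → b = 5
Step 4: INC(b) → b = 6
Step 5: SWAP(n, b) → b = -3
Step 6: SET(z, 2) → b = -3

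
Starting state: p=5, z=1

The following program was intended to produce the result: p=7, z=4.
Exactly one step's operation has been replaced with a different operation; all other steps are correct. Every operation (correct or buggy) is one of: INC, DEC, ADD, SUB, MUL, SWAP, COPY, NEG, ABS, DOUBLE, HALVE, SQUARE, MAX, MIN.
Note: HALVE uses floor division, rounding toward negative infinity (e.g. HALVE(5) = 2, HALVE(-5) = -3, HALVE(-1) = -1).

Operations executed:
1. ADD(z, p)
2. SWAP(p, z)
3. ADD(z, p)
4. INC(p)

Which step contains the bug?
Step 3

Trace with buggy code:
Initial: p=5, z=1
After step 1: p=5, z=6
After step 2: p=6, z=5
After step 3: p=6, z=11
After step 4: p=7, z=11
Actual final p=7, z=11 ≠ expected p=7, z=4.
Step 3 is the only position where a single-operation replacement can produce the expected result.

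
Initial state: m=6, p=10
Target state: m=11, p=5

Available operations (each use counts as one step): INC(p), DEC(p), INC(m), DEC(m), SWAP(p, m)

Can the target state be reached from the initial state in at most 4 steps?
Yes

Path (3 steps): INC(p) → DEC(m) → SWAP(p, m)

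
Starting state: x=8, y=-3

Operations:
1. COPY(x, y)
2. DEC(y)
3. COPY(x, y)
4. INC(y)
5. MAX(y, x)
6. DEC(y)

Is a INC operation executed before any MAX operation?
Yes

First INC: step 4
First MAX: step 5
Since 4 < 5, INC comes first.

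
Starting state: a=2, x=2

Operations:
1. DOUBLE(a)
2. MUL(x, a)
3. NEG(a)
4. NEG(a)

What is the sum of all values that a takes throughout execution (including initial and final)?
10

Values of a at each step:
Initial: a = 2
After step 1: a = 4
After step 2: a = 4
After step 3: a = -4
After step 4: a = 4
Sum = 2 + 4 + 4 + -4 + 4 = 10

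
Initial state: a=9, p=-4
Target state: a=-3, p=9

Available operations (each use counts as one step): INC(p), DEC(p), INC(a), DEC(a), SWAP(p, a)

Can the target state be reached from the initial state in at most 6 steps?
Yes

Path (2 steps): INC(p) → SWAP(p, a)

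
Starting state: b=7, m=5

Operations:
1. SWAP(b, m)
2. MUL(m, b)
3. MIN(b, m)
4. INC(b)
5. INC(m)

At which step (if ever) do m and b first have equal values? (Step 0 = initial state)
Never

m and b never become equal during execution.

Comparing values at each step:
Initial: m=5, b=7
After step 1: m=7, b=5
After step 2: m=35, b=5
After step 3: m=35, b=5
After step 4: m=35, b=6
After step 5: m=36, b=6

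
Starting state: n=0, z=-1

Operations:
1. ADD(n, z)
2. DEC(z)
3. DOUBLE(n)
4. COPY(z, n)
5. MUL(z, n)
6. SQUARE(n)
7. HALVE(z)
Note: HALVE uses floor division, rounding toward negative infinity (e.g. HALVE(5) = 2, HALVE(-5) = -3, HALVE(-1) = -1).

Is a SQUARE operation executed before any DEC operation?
No

First SQUARE: step 6
First DEC: step 2
Since 6 > 2, DEC comes first.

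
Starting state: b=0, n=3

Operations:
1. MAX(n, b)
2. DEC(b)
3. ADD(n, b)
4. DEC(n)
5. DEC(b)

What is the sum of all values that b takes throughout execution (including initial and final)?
-5

Values of b at each step:
Initial: b = 0
After step 1: b = 0
After step 2: b = -1
After step 3: b = -1
After step 4: b = -1
After step 5: b = -2
Sum = 0 + 0 + -1 + -1 + -1 + -2 = -5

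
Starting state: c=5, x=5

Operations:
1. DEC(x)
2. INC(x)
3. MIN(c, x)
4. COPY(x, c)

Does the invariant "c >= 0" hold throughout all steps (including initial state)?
Yes

The invariant holds at every step.

State at each step:
Initial: c=5, x=5
After step 1: c=5, x=4
After step 2: c=5, x=5
After step 3: c=5, x=5
After step 4: c=5, x=5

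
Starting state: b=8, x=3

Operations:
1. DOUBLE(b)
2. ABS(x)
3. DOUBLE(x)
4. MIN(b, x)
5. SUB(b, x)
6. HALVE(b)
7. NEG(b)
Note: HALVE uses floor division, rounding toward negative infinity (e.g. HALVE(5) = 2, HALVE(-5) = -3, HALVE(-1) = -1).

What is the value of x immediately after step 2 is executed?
x = 3

Tracing x through execution:
Initial: x = 3
After step 1 (DOUBLE(b)): x = 3
After step 2 (ABS(x)): x = 3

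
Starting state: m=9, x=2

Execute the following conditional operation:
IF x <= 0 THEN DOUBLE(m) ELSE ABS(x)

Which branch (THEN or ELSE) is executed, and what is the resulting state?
Branch: ELSE, Final state: m=9, x=2

Evaluating condition: x <= 0
x = 2
Condition is False, so ELSE branch executes
After ABS(x): m=9, x=2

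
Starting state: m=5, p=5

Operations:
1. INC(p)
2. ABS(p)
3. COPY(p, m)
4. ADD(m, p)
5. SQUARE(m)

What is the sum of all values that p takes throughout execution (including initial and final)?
32

Values of p at each step:
Initial: p = 5
After step 1: p = 6
After step 2: p = 6
After step 3: p = 5
After step 4: p = 5
After step 5: p = 5
Sum = 5 + 6 + 6 + 5 + 5 + 5 = 32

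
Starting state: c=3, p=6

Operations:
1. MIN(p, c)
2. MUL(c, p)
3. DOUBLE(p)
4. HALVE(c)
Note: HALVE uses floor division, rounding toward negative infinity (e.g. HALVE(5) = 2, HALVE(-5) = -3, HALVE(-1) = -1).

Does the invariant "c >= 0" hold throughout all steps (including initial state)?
Yes

The invariant holds at every step.

State at each step:
Initial: c=3, p=6
After step 1: c=3, p=3
After step 2: c=9, p=3
After step 3: c=9, p=6
After step 4: c=4, p=6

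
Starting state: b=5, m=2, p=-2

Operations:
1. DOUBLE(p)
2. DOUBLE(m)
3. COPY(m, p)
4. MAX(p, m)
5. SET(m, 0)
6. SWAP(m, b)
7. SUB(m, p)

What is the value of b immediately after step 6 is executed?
b = 0

Tracing b through execution:
Initial: b = 5
After step 1 (DOUBLE(p)): b = 5
After step 2 (DOUBLE(m)): b = 5
After step 3 (COPY(m, p)): b = 5
After step 4 (MAX(p, m)): b = 5
After step 5 (SET(m, 0)): b = 5
After step 6 (SWAP(m, b)): b = 0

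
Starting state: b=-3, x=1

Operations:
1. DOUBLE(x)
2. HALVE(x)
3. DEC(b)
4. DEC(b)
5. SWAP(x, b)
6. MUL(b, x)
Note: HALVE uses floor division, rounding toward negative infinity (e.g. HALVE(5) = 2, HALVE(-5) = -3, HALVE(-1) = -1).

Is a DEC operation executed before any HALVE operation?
No

First DEC: step 3
First HALVE: step 2
Since 3 > 2, HALVE comes first.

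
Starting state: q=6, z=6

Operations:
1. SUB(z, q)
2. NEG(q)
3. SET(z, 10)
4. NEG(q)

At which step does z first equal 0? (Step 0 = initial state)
Step 1

Tracing z:
Initial: z = 6
After step 1: z = 0 ← first occurrence
After step 2: z = 0
After step 3: z = 10
After step 4: z = 10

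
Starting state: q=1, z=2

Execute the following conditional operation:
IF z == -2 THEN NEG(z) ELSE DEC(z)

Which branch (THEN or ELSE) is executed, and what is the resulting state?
Branch: ELSE, Final state: q=1, z=1

Evaluating condition: z == -2
z = 2
Condition is False, so ELSE branch executes
After DEC(z): q=1, z=1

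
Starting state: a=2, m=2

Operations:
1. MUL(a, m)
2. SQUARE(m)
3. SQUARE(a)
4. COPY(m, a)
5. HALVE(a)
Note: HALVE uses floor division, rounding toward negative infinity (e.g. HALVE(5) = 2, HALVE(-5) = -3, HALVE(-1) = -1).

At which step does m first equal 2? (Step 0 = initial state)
Step 0

Tracing m:
Initial: m = 2 ← first occurrence
After step 1: m = 2
After step 2: m = 4
After step 3: m = 4
After step 4: m = 16
After step 5: m = 16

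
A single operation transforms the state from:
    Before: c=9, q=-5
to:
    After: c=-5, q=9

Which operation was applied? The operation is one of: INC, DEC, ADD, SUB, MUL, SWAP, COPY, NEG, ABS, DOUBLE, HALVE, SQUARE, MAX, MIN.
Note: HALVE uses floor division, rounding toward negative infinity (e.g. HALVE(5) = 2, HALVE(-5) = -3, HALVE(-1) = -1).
SWAP(c, q)

Analyzing the change:
Before: c=9, q=-5
After: c=-5, q=9
Variable c changed from 9 to -5
Variable q changed from -5 to 9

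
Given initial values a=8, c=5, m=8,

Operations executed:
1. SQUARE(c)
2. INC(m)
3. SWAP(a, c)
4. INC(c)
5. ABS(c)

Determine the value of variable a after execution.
a = 25

Tracing execution:
Step 1: SQUARE(c) → a = 8
Step 2: INC(m) → a = 8
Step 3: SWAP(a, c) → a = 25
Step 4: INC(c) → a = 25
Step 5: ABS(c) → a = 25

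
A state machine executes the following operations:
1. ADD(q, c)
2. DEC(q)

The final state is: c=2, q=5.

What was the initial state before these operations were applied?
c=2, q=4

Working backwards:
Final state: c=2, q=5
Before step 2 (DEC(q)): c=2, q=6
Before step 1 (ADD(q, c)): c=2, q=4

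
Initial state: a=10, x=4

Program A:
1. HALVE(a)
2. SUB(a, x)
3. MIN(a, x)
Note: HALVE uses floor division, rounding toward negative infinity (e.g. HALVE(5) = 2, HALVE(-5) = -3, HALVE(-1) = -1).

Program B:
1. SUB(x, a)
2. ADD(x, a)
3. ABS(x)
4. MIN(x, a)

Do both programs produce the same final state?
No

Program A final state: a=1, x=4
Program B final state: a=10, x=4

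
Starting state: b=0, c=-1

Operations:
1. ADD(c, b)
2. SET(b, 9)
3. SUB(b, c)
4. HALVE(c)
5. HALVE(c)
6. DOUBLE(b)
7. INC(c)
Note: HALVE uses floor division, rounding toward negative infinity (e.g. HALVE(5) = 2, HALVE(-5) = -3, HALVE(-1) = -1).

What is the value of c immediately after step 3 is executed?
c = -1

Tracing c through execution:
Initial: c = -1
After step 1 (ADD(c, b)): c = -1
After step 2 (SET(b, 9)): c = -1
After step 3 (SUB(b, c)): c = -1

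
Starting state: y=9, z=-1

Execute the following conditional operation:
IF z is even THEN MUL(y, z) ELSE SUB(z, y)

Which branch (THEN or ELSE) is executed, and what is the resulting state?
Branch: ELSE, Final state: y=9, z=-10

Evaluating condition: z is even
Condition is False, so ELSE branch executes
After SUB(z, y): y=9, z=-10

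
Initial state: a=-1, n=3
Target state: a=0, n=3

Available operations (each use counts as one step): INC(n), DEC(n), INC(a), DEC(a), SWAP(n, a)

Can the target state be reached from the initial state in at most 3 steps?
Yes

Path (1 step): INC(a)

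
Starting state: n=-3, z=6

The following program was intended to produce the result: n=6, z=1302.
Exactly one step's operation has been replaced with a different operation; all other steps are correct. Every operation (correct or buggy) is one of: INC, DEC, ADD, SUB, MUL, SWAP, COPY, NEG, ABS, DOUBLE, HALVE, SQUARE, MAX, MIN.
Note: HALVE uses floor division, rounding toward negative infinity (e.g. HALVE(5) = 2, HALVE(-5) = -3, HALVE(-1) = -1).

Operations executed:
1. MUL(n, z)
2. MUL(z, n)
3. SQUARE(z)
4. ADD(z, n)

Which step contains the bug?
Step 1

Trace with buggy code:
Initial: n=-3, z=6
After step 1: n=-18, z=6
After step 2: n=-18, z=-108
After step 3: n=-18, z=11664
After step 4: n=-18, z=11646
Actual final n=-18, z=11646 ≠ expected n=6, z=1302.
Step 1 is the only position where a single-operation replacement can produce the expected result.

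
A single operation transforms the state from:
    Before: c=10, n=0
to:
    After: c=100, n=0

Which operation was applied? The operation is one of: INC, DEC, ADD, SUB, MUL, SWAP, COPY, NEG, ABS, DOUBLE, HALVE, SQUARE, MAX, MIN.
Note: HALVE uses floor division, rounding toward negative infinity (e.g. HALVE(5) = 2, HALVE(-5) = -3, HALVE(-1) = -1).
SQUARE(c)

Analyzing the change:
Before: c=10, n=0
After: c=100, n=0
Variable c changed from 10 to 100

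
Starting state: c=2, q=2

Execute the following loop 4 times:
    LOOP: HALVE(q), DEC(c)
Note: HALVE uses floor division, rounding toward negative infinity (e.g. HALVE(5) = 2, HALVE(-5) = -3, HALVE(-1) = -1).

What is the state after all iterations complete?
c=-2, q=0

Iteration trace:
Start: c=2, q=2
After iteration 1: c=1, q=1
After iteration 2: c=0, q=0
After iteration 3: c=-1, q=0
After iteration 4: c=-2, q=0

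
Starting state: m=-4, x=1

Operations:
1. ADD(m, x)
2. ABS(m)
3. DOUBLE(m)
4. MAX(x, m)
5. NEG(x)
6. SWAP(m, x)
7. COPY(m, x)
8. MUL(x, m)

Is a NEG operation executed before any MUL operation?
Yes

First NEG: step 5
First MUL: step 8
Since 5 < 8, NEG comes first.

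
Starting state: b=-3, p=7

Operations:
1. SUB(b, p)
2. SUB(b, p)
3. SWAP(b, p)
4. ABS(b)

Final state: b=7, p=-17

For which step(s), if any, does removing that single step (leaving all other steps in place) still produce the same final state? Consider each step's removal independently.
Step(s) 4

Testing removal of each single step:
Without step 1: final = b=7, p=-10 (different)
Without step 2: final = b=7, p=-10 (different)
Without step 3: final = b=17, p=7 (different)
Without step 4: final = b=7, p=-17 (same)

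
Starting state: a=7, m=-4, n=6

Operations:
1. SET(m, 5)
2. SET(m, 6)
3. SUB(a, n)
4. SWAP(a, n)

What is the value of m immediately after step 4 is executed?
m = 6

Tracing m through execution:
Initial: m = -4
After step 1 (SET(m, 5)): m = 5
After step 2 (SET(m, 6)): m = 6
After step 3 (SUB(a, n)): m = 6
After step 4 (SWAP(a, n)): m = 6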